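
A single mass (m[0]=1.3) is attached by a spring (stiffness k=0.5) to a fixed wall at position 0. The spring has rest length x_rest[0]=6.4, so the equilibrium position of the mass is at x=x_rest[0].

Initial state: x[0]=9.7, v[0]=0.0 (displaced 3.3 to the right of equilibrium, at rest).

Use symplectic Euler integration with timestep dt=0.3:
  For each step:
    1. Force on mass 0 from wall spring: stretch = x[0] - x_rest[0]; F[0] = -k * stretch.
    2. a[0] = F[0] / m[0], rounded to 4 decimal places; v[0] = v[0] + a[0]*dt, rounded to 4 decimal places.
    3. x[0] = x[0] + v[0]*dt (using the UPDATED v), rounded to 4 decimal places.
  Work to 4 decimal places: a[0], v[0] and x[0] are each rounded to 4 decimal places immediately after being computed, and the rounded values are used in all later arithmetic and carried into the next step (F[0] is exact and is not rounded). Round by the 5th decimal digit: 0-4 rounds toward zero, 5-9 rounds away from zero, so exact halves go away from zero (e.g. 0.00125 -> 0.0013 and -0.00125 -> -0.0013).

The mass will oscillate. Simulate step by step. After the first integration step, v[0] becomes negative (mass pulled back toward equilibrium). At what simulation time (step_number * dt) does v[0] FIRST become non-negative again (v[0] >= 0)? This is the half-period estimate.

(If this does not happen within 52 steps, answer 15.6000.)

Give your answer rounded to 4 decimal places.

Step 0: x=[9.7000] v=[0.0000]
Step 1: x=[9.5858] v=[-0.3808]
Step 2: x=[9.3613] v=[-0.7484]
Step 3: x=[9.0343] v=[-1.0901]
Step 4: x=[8.6161] v=[-1.3941]
Step 5: x=[8.1212] v=[-1.6498]
Step 6: x=[7.5667] v=[-1.8484]
Step 7: x=[6.9718] v=[-1.9830]
Step 8: x=[6.3571] v=[-2.0490]
Step 9: x=[5.7439] v=[-2.0441]
Step 10: x=[5.1534] v=[-1.9684]
Step 11: x=[4.6060] v=[-1.8246]
Step 12: x=[4.1207] v=[-1.6176]
Step 13: x=[3.7143] v=[-1.3546]
Step 14: x=[3.4009] v=[-1.0447]
Step 15: x=[3.1913] v=[-0.6987]
Step 16: x=[3.0928] v=[-0.3285]
Step 17: x=[3.1087] v=[0.0531]
First v>=0 after going negative at step 17, time=5.1000

Answer: 5.1000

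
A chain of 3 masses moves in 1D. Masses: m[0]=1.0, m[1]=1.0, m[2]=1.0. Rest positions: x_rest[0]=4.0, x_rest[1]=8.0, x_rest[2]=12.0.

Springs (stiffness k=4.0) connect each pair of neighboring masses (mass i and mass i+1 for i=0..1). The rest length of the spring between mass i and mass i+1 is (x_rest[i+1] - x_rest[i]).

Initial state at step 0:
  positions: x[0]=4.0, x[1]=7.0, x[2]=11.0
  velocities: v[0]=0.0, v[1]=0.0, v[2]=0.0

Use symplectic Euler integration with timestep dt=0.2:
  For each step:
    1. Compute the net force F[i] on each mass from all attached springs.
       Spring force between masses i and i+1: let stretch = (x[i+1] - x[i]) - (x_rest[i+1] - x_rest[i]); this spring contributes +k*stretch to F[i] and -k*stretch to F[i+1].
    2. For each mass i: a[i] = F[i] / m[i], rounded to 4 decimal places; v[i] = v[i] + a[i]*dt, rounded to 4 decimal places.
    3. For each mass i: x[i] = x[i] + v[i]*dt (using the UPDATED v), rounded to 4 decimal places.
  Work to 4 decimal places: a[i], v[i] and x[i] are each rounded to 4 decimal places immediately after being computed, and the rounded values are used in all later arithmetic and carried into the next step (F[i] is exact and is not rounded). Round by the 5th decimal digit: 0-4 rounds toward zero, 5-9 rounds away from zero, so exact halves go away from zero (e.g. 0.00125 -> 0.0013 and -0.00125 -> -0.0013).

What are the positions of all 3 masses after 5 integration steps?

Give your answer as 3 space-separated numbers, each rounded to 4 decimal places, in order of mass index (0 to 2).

Step 0: x=[4.0000 7.0000 11.0000] v=[0.0000 0.0000 0.0000]
Step 1: x=[3.8400 7.1600 11.0000] v=[-0.8000 0.8000 0.0000]
Step 2: x=[3.5712 7.4032 11.0256] v=[-1.3440 1.2160 0.1280]
Step 3: x=[3.2755 7.6129 11.1116] v=[-1.4784 1.0483 0.4301]
Step 4: x=[3.0338 7.6884 11.2778] v=[-1.2085 0.3773 0.8311]
Step 5: x=[2.8968 7.5934 11.5097] v=[-0.6848 -0.4749 1.1596]

Answer: 2.8968 7.5934 11.5097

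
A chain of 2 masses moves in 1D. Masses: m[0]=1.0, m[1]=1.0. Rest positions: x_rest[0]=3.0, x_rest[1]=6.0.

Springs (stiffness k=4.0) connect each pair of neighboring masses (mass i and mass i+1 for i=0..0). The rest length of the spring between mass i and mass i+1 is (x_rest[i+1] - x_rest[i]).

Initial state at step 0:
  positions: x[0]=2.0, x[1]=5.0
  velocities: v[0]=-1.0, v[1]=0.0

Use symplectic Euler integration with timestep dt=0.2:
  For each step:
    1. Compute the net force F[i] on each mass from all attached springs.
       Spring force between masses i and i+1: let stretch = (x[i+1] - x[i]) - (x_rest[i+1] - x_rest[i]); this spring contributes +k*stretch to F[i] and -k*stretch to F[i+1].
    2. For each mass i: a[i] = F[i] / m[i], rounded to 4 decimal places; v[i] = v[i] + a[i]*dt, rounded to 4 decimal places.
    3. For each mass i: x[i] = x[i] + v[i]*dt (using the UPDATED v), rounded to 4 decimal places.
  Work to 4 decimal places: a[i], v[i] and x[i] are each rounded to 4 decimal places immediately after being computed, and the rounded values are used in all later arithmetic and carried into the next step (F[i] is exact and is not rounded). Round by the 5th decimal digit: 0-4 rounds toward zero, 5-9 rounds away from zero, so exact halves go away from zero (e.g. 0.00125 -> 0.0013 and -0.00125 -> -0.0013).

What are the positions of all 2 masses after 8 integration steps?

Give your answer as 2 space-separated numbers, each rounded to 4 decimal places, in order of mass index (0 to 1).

Step 0: x=[2.0000 5.0000] v=[-1.0000 0.0000]
Step 1: x=[1.8000 5.0000] v=[-1.0000 0.0000]
Step 2: x=[1.6320 4.9680] v=[-0.8400 -0.1600]
Step 3: x=[1.5178 4.8822] v=[-0.5712 -0.4288]
Step 4: x=[1.4619 4.7381] v=[-0.2797 -0.7203]
Step 5: x=[1.4502 4.5498] v=[-0.0587 -0.9413]
Step 6: x=[1.4544 4.3456] v=[0.0210 -1.0210]
Step 7: x=[1.4412 4.1588] v=[-0.0660 -0.9340]
Step 8: x=[1.3828 4.0172] v=[-0.2919 -0.7081]

Answer: 1.3828 4.0172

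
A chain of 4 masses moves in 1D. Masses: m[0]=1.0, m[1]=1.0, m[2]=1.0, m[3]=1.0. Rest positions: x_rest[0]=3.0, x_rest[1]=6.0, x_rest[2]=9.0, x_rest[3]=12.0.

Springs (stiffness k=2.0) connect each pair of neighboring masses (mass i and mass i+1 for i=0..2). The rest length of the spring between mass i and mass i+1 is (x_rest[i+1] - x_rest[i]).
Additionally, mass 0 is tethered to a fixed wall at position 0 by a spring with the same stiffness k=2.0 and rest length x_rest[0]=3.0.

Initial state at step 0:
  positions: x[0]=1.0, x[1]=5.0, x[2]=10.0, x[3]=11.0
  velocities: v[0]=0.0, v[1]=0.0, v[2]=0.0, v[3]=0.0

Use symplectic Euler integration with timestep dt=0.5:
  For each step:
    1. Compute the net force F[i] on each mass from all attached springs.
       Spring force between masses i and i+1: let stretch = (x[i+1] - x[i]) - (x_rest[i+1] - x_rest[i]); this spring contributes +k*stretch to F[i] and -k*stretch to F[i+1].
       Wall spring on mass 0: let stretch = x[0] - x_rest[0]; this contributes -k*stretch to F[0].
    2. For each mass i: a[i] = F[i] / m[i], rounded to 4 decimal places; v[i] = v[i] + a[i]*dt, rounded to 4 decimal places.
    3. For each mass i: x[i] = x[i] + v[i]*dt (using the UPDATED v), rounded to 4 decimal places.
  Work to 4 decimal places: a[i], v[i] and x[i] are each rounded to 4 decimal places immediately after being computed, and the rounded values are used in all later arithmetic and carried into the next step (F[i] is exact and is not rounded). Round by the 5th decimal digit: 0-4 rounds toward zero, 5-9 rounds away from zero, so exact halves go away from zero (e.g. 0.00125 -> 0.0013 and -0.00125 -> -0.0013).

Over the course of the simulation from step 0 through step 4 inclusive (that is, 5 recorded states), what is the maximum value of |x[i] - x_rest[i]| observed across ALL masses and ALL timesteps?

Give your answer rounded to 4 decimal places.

Step 0: x=[1.0000 5.0000 10.0000 11.0000] v=[0.0000 0.0000 0.0000 0.0000]
Step 1: x=[2.5000 5.5000 8.0000 12.0000] v=[3.0000 1.0000 -4.0000 2.0000]
Step 2: x=[4.2500 5.7500 6.7500 12.5000] v=[3.5000 0.5000 -2.5000 1.0000]
Step 3: x=[4.6250 5.7500 7.8750 11.6250] v=[0.7500 0.0000 2.2500 -1.7500]
Step 4: x=[3.2500 6.2500 9.8125 10.3750] v=[-2.7500 1.0000 3.8750 -2.5000]
Max displacement = 2.2500

Answer: 2.2500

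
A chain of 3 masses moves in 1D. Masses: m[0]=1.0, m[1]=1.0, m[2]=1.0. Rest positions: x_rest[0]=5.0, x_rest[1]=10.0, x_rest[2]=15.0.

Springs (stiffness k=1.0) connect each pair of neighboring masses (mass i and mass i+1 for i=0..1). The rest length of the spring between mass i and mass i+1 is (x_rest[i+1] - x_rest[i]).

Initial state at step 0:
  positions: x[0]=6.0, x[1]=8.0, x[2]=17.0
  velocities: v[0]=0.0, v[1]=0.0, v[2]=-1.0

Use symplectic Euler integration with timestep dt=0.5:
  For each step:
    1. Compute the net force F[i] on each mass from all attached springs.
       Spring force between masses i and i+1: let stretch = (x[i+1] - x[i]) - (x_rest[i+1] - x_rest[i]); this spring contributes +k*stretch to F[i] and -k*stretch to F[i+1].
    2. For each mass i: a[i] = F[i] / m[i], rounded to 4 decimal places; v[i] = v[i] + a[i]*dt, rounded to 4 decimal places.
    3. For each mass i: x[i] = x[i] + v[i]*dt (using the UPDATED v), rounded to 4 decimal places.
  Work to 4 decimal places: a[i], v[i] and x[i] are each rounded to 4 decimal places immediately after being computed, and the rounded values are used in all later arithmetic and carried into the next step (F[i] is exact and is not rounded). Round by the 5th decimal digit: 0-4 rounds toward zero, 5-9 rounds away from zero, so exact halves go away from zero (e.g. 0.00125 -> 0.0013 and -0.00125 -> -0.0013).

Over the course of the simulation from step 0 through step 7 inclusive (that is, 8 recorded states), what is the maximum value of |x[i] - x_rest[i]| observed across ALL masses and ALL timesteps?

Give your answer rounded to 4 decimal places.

Answer: 3.1844

Derivation:
Step 0: x=[6.0000 8.0000 17.0000] v=[0.0000 0.0000 -1.0000]
Step 1: x=[5.2500 9.7500 15.5000] v=[-1.5000 3.5000 -3.0000]
Step 2: x=[4.3750 11.8125 13.8125] v=[-1.7500 4.1250 -3.3750]
Step 3: x=[4.1094 12.5157 12.8750] v=[-0.5313 1.4063 -1.8750]
Step 4: x=[4.6954 11.2071 13.0977] v=[1.1719 -2.6172 0.4454]
Step 5: x=[5.6593 8.7432 14.0978] v=[1.9278 -4.9278 2.0001]
Step 6: x=[6.1442 6.8470 15.0092] v=[0.9698 -3.7925 1.8228]
Step 7: x=[5.5548 6.8156 15.1301] v=[-1.1788 -0.0628 0.2417]
Max displacement = 3.1844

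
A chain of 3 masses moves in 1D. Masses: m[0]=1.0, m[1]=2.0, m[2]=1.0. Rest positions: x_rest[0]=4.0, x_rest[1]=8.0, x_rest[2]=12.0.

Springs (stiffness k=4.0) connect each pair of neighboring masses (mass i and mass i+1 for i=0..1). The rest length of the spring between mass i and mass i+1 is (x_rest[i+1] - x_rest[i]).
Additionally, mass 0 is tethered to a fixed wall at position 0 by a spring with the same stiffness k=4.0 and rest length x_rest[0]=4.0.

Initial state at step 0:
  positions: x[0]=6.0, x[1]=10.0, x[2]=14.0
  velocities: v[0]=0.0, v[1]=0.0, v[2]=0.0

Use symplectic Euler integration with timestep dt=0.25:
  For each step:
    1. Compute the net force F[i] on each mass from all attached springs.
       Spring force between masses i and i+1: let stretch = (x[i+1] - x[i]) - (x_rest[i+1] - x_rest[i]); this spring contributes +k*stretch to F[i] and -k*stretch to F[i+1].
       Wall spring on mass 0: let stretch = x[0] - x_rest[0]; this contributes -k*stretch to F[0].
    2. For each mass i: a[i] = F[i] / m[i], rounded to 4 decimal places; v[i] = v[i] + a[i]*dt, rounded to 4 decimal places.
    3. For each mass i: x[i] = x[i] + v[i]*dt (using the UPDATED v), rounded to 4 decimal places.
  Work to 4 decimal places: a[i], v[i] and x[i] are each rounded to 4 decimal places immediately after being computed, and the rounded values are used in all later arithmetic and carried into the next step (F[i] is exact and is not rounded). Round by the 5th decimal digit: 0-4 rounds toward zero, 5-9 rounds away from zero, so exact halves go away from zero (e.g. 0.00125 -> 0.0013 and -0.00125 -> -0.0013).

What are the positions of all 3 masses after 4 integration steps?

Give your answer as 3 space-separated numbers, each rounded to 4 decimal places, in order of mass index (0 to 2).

Answer: 3.8477 9.3594 13.9063

Derivation:
Step 0: x=[6.0000 10.0000 14.0000] v=[0.0000 0.0000 0.0000]
Step 1: x=[5.5000 10.0000 14.0000] v=[-2.0000 0.0000 0.0000]
Step 2: x=[4.7500 9.9375 14.0000] v=[-3.0000 -0.2500 0.0000]
Step 3: x=[4.1094 9.7344 13.9844] v=[-2.5625 -0.8125 -0.0625]
Step 4: x=[3.8477 9.3594 13.9063] v=[-1.0469 -1.5000 -0.3125]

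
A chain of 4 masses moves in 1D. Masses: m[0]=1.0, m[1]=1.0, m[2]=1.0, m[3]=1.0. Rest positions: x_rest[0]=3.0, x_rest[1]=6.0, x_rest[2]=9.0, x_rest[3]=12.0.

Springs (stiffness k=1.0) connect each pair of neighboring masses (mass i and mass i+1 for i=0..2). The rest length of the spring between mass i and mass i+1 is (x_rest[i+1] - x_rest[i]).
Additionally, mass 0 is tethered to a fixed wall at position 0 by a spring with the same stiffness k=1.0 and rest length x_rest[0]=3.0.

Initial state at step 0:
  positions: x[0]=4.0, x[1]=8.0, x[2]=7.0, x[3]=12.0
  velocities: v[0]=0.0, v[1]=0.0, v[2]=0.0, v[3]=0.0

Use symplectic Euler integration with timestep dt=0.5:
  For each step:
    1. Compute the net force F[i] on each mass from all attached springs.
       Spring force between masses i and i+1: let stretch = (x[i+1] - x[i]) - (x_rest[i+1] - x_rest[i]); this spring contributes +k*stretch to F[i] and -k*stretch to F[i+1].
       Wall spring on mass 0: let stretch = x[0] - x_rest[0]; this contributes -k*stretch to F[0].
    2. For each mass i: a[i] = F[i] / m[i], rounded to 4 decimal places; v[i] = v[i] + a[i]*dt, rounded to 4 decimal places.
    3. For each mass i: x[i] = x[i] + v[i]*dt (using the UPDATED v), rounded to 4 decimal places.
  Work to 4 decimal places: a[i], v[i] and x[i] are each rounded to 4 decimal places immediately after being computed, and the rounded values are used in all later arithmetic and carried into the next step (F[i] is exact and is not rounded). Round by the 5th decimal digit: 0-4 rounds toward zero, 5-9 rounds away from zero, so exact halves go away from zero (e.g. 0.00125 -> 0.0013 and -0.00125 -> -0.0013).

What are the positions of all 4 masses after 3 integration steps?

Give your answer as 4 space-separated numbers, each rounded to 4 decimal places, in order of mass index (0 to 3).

Answer: 2.8438 4.6250 11.0313 11.0782

Derivation:
Step 0: x=[4.0000 8.0000 7.0000 12.0000] v=[0.0000 0.0000 0.0000 0.0000]
Step 1: x=[4.0000 6.7500 8.5000 11.5000] v=[0.0000 -2.5000 3.0000 -1.0000]
Step 2: x=[3.6875 5.2500 10.3125 11.0000] v=[-0.6250 -3.0000 3.6250 -1.0000]
Step 3: x=[2.8438 4.6250 11.0313 11.0782] v=[-1.6875 -1.2500 1.4375 0.1563]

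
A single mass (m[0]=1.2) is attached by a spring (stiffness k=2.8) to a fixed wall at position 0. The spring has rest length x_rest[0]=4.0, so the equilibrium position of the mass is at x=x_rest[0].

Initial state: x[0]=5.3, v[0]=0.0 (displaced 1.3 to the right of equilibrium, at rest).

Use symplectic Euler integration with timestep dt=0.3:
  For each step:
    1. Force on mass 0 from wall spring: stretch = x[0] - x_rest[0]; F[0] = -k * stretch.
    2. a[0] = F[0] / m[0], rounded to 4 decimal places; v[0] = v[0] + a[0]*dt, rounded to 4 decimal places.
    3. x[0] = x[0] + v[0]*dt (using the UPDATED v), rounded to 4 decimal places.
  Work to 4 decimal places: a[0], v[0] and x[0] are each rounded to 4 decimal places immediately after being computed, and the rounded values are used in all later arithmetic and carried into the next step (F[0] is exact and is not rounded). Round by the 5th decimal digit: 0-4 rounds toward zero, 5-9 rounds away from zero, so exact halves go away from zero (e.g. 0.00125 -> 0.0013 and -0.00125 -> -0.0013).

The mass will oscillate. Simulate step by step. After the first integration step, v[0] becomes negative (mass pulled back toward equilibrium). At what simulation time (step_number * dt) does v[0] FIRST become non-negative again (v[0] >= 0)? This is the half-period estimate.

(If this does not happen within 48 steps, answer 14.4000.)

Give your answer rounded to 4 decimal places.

Step 0: x=[5.3000] v=[0.0000]
Step 1: x=[5.0270] v=[-0.9100]
Step 2: x=[4.5383] v=[-1.6289]
Step 3: x=[3.9366] v=[-2.0057]
Step 4: x=[3.3482] v=[-1.9613]
Step 5: x=[2.8967] v=[-1.5050]
Step 6: x=[2.6769] v=[-0.7327]
Step 7: x=[2.7350] v=[0.1935]
First v>=0 after going negative at step 7, time=2.1000

Answer: 2.1000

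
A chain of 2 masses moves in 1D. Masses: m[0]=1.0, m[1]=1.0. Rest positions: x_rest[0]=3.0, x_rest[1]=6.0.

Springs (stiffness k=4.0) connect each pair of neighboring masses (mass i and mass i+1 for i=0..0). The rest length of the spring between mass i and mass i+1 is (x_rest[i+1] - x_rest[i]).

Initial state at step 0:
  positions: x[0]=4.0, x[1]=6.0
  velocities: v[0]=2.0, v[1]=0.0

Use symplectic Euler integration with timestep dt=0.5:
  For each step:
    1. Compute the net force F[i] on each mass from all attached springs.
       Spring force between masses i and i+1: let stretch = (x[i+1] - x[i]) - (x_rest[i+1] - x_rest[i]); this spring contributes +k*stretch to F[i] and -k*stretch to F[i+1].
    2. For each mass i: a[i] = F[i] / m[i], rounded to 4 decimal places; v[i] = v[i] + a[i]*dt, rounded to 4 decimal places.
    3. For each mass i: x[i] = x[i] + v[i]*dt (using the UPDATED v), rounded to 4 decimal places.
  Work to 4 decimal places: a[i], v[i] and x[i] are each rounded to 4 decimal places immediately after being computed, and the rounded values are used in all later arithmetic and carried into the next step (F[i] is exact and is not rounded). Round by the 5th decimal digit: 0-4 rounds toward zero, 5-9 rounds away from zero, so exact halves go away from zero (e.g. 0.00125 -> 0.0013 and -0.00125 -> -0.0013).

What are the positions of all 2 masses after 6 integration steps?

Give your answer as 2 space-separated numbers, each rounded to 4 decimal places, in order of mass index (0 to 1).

Step 0: x=[4.0000 6.0000] v=[2.0000 0.0000]
Step 1: x=[4.0000 7.0000] v=[0.0000 2.0000]
Step 2: x=[4.0000 8.0000] v=[0.0000 2.0000]
Step 3: x=[5.0000 8.0000] v=[2.0000 0.0000]
Step 4: x=[6.0000 8.0000] v=[2.0000 0.0000]
Step 5: x=[6.0000 9.0000] v=[0.0000 2.0000]
Step 6: x=[6.0000 10.0000] v=[0.0000 2.0000]

Answer: 6.0000 10.0000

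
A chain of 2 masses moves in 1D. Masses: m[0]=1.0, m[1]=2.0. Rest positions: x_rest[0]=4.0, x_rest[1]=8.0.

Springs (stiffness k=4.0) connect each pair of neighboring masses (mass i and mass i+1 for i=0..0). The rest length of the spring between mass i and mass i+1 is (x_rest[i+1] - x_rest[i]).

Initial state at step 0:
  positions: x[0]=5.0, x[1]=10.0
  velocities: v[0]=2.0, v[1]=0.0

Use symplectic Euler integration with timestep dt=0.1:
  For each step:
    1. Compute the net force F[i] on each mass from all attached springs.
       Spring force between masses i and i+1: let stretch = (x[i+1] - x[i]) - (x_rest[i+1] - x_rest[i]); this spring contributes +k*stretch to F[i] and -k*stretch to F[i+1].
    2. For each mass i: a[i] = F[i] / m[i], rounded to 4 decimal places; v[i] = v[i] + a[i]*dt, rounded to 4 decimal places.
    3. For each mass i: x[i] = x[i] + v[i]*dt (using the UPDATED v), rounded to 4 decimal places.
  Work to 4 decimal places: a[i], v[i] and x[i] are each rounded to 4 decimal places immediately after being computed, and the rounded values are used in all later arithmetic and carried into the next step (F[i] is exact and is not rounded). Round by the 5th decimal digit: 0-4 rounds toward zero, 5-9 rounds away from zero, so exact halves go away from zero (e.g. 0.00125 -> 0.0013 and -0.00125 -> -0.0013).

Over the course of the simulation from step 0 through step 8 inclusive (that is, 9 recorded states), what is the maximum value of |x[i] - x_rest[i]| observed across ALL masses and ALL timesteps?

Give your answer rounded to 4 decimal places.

Step 0: x=[5.0000 10.0000] v=[2.0000 0.0000]
Step 1: x=[5.2400 9.9800] v=[2.4000 -0.2000]
Step 2: x=[5.5096 9.9452] v=[2.6960 -0.3480]
Step 3: x=[5.7966 9.9017] v=[2.8702 -0.4351]
Step 4: x=[6.0878 9.8561] v=[2.9122 -0.4561]
Step 5: x=[6.3698 9.8151] v=[2.8195 -0.4098]
Step 6: x=[6.6296 9.7852] v=[2.5976 -0.2989]
Step 7: x=[6.8556 9.7722] v=[2.2598 -0.1300]
Step 8: x=[7.0382 9.7809] v=[1.8264 0.0867]
Max displacement = 3.0382

Answer: 3.0382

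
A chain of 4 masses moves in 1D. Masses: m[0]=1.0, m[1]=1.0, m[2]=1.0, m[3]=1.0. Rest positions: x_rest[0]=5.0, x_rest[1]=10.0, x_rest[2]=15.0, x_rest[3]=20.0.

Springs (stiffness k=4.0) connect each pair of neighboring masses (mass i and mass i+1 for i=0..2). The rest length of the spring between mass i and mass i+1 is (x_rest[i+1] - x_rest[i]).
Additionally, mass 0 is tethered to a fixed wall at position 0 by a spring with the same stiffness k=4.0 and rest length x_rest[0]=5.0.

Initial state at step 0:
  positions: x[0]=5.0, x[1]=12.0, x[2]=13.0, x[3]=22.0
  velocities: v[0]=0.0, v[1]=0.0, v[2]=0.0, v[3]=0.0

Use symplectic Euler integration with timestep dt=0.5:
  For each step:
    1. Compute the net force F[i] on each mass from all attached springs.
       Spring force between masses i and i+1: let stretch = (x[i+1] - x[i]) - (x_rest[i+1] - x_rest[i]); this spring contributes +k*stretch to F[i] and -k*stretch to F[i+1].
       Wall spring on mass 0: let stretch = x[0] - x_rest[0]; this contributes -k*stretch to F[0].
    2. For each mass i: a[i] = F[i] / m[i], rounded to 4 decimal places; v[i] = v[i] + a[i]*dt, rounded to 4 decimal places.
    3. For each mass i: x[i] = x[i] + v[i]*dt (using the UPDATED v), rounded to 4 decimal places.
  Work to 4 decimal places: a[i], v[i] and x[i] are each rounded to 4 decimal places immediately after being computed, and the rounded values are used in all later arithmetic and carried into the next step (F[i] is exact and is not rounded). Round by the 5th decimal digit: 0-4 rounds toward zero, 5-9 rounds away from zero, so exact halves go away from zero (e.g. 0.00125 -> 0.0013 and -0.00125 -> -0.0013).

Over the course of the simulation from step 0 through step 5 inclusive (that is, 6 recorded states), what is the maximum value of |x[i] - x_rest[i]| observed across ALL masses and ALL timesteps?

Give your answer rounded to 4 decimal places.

Step 0: x=[5.0000 12.0000 13.0000 22.0000] v=[0.0000 0.0000 0.0000 0.0000]
Step 1: x=[7.0000 6.0000 21.0000 18.0000] v=[4.0000 -12.0000 16.0000 -8.0000]
Step 2: x=[1.0000 16.0000 11.0000 22.0000] v=[-12.0000 20.0000 -20.0000 8.0000]
Step 3: x=[9.0000 6.0000 17.0000 20.0000] v=[16.0000 -20.0000 12.0000 -4.0000]
Step 4: x=[5.0000 10.0000 15.0000 20.0000] v=[-8.0000 8.0000 -4.0000 0.0000]
Step 5: x=[1.0000 14.0000 13.0000 20.0000] v=[-8.0000 8.0000 -4.0000 0.0000]
Max displacement = 6.0000

Answer: 6.0000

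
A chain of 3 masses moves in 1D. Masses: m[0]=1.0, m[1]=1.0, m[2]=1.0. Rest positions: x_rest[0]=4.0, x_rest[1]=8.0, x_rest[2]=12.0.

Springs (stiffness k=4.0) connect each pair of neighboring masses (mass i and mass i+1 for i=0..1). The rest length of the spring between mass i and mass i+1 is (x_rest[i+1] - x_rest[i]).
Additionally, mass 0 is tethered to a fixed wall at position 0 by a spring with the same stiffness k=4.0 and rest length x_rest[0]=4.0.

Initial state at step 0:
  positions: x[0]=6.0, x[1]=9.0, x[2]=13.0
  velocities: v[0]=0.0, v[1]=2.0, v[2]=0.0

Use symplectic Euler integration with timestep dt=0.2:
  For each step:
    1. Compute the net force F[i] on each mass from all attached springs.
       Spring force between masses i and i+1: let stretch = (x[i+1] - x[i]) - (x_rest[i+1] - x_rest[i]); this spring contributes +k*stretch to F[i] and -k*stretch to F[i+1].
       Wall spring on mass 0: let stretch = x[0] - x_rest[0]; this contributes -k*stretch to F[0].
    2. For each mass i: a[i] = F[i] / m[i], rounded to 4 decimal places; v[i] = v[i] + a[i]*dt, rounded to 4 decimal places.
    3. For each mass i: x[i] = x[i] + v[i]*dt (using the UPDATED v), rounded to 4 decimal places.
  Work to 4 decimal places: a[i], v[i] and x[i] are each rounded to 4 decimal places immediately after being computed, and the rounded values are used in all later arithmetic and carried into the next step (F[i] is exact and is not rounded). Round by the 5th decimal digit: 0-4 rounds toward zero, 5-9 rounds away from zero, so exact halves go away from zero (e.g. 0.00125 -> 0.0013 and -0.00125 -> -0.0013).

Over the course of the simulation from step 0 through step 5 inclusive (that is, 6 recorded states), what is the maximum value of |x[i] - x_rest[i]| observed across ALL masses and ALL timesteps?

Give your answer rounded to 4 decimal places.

Step 0: x=[6.0000 9.0000 13.0000] v=[0.0000 2.0000 0.0000]
Step 1: x=[5.5200 9.5600 13.0000] v=[-2.4000 2.8000 0.0000]
Step 2: x=[4.8032 10.0240 13.0896] v=[-3.5840 2.3200 0.4480]
Step 3: x=[4.1532 10.1432 13.3287] v=[-3.2499 0.5958 1.1955]
Step 4: x=[3.7971 9.8136 13.6981] v=[-1.7805 -1.6478 1.8471]
Step 5: x=[3.7961 9.1429 14.0860] v=[-0.0050 -3.3534 1.9395]
Max displacement = 2.1432

Answer: 2.1432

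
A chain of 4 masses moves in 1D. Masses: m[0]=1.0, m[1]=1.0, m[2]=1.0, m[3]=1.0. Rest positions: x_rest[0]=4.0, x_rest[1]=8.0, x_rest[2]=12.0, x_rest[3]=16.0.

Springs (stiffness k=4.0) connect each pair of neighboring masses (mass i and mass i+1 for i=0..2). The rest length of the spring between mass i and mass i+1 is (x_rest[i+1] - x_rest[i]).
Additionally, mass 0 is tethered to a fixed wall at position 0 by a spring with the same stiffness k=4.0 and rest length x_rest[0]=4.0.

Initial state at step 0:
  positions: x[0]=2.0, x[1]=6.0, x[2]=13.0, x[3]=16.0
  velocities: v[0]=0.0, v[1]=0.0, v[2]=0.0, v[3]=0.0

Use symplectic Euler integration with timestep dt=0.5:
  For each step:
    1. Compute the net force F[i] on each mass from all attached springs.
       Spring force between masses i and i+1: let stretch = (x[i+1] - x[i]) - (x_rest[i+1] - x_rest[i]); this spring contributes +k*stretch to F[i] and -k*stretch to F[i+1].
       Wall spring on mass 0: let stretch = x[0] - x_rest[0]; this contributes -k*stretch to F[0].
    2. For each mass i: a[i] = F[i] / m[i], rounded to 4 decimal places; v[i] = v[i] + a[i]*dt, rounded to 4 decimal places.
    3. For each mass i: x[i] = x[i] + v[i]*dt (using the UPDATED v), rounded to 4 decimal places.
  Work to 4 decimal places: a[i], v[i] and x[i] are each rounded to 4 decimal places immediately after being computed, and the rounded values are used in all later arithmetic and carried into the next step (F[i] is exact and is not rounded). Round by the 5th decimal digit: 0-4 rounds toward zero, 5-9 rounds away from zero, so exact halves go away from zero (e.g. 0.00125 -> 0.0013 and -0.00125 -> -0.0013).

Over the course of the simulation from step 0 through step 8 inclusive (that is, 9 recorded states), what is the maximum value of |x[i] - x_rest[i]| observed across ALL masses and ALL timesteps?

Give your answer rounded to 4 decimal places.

Step 0: x=[2.0000 6.0000 13.0000 16.0000] v=[0.0000 0.0000 0.0000 0.0000]
Step 1: x=[4.0000 9.0000 9.0000 17.0000] v=[4.0000 6.0000 -8.0000 2.0000]
Step 2: x=[7.0000 7.0000 13.0000 14.0000] v=[6.0000 -4.0000 8.0000 -6.0000]
Step 3: x=[3.0000 11.0000 12.0000 14.0000] v=[-8.0000 8.0000 -2.0000 0.0000]
Step 4: x=[4.0000 8.0000 12.0000 16.0000] v=[2.0000 -6.0000 0.0000 4.0000]
Step 5: x=[5.0000 5.0000 12.0000 18.0000] v=[2.0000 -6.0000 0.0000 4.0000]
Step 6: x=[1.0000 9.0000 11.0000 18.0000] v=[-8.0000 8.0000 -2.0000 0.0000]
Step 7: x=[4.0000 7.0000 15.0000 15.0000] v=[6.0000 -4.0000 8.0000 -6.0000]
Step 8: x=[6.0000 10.0000 11.0000 16.0000] v=[4.0000 6.0000 -8.0000 2.0000]
Max displacement = 3.0000

Answer: 3.0000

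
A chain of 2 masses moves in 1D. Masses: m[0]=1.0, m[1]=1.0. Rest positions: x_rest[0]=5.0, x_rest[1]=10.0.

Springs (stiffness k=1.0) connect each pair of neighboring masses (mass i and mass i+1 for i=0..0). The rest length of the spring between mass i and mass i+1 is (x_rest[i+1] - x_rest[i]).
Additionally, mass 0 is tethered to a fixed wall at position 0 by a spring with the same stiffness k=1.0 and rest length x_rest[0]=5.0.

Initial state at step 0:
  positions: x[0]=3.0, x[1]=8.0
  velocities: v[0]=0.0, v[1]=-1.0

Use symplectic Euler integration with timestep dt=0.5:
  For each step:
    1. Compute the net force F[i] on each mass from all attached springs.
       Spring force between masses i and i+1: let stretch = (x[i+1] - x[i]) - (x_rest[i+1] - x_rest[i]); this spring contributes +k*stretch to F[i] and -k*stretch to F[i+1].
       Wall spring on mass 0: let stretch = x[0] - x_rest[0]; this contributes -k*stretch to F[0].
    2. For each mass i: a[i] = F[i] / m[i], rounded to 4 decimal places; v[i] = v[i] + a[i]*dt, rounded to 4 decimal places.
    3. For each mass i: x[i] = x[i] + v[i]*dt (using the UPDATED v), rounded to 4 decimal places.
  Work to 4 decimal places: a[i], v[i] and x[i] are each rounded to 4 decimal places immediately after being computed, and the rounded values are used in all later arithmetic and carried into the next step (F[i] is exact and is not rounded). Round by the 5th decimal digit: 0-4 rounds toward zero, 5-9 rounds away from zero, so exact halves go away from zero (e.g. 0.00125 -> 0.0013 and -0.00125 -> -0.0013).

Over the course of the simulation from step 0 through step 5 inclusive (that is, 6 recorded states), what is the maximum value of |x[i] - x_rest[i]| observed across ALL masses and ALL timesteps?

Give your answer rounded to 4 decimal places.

Answer: 2.7500

Derivation:
Step 0: x=[3.0000 8.0000] v=[0.0000 -1.0000]
Step 1: x=[3.5000 7.5000] v=[1.0000 -1.0000]
Step 2: x=[4.1250 7.2500] v=[1.2500 -0.5000]
Step 3: x=[4.5000 7.4688] v=[0.7500 0.4375]
Step 4: x=[4.4922 8.1954] v=[-0.0156 1.4531]
Step 5: x=[4.2872 9.2462] v=[-0.4101 2.1015]
Max displacement = 2.7500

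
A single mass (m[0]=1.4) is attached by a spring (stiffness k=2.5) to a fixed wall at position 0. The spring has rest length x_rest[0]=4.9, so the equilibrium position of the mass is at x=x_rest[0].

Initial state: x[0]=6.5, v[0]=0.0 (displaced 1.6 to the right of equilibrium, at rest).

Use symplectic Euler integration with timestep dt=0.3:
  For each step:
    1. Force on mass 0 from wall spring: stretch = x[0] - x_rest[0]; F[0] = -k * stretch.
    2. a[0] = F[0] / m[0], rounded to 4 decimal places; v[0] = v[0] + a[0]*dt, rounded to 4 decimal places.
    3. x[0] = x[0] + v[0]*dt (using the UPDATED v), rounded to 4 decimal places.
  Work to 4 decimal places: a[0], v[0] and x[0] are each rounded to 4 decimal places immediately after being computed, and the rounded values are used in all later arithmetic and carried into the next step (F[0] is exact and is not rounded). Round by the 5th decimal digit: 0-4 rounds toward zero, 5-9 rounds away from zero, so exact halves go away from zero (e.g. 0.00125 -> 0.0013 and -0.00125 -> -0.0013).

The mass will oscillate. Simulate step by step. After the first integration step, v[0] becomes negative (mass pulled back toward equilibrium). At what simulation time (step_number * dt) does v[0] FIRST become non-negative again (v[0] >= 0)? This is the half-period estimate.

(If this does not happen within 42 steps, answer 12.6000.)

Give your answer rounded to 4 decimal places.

Answer: 2.4000

Derivation:
Step 0: x=[6.5000] v=[0.0000]
Step 1: x=[6.2429] v=[-0.8571]
Step 2: x=[5.7700] v=[-1.5765]
Step 3: x=[5.1572] v=[-2.0426]
Step 4: x=[4.5031] v=[-2.1804]
Step 5: x=[3.9128] v=[-1.9678]
Step 6: x=[3.4811] v=[-1.4389]
Step 7: x=[3.2775] v=[-0.6788]
Step 8: x=[3.3346] v=[0.1904]
First v>=0 after going negative at step 8, time=2.4000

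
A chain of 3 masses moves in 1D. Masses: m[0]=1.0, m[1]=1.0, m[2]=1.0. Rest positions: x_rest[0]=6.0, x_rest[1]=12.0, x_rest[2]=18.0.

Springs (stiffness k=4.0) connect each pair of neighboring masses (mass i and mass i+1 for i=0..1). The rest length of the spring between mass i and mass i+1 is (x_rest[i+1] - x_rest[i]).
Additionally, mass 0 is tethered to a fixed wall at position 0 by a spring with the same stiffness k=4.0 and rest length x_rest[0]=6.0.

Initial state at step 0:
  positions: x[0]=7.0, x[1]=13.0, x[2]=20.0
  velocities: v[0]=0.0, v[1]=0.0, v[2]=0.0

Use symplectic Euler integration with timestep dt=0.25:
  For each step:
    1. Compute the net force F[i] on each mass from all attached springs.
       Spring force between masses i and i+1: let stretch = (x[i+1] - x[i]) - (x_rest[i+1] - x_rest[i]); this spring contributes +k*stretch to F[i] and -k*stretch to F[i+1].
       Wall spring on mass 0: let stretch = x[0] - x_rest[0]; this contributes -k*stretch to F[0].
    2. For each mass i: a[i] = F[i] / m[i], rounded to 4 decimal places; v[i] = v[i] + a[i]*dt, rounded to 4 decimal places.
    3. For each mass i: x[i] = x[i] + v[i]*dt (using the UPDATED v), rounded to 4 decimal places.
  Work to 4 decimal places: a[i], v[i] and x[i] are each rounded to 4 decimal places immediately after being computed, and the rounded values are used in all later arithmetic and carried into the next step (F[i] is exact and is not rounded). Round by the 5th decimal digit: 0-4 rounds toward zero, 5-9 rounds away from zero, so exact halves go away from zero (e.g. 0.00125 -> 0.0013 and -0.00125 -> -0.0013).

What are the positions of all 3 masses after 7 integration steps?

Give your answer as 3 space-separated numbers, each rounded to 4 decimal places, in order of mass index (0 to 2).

Answer: 6.1684 11.5394 17.9633

Derivation:
Step 0: x=[7.0000 13.0000 20.0000] v=[0.0000 0.0000 0.0000]
Step 1: x=[6.7500 13.2500 19.7500] v=[-1.0000 1.0000 -1.0000]
Step 2: x=[6.4375 13.5000 19.3750] v=[-1.2500 1.0000 -1.5000]
Step 3: x=[6.2813 13.4531 19.0313] v=[-0.6250 -0.1875 -1.3750]
Step 4: x=[6.3477 13.0078 18.7930] v=[0.2655 -1.7811 -0.9532]
Step 5: x=[6.4922 12.3438 18.6084] v=[0.5779 -2.6560 -0.7384]
Step 6: x=[6.4765 11.7831 18.3577] v=[-0.0627 -2.2430 -1.0030]
Step 7: x=[6.1684 11.5394 17.9633] v=[-1.2326 -0.9750 -1.5776]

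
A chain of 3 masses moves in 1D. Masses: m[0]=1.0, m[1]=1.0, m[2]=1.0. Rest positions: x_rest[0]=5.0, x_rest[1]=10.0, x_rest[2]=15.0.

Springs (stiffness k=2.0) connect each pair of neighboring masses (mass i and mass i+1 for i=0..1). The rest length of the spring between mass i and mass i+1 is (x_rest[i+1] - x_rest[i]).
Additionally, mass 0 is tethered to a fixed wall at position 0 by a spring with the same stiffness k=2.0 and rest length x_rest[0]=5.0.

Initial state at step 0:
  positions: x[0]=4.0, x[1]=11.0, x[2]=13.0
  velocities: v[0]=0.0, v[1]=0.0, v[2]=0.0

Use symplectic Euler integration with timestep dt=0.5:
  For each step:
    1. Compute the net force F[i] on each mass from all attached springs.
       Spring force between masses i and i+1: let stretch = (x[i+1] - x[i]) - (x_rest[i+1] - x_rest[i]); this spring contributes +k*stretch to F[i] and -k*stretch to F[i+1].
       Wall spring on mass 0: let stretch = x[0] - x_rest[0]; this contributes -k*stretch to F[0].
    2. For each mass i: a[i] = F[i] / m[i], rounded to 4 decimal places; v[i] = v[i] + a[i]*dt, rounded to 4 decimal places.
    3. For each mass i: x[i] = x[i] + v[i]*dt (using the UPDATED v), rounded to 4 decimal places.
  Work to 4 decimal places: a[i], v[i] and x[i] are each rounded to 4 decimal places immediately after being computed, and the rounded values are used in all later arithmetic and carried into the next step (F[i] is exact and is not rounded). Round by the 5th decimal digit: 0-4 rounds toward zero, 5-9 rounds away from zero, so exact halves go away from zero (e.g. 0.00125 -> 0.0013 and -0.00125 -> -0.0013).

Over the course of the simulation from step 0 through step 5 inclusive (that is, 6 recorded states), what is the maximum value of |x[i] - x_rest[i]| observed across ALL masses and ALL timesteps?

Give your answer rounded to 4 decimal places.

Step 0: x=[4.0000 11.0000 13.0000] v=[0.0000 0.0000 0.0000]
Step 1: x=[5.5000 8.5000 14.5000] v=[3.0000 -5.0000 3.0000]
Step 2: x=[5.7500 7.5000 15.5000] v=[0.5000 -2.0000 2.0000]
Step 3: x=[4.0000 9.6250 15.0000] v=[-3.5000 4.2500 -1.0000]
Step 4: x=[3.0625 11.6250 14.3125] v=[-1.8750 4.0000 -1.3750]
Step 5: x=[4.8750 10.6875 14.7813] v=[3.6250 -1.8750 0.9375]
Max displacement = 2.5000

Answer: 2.5000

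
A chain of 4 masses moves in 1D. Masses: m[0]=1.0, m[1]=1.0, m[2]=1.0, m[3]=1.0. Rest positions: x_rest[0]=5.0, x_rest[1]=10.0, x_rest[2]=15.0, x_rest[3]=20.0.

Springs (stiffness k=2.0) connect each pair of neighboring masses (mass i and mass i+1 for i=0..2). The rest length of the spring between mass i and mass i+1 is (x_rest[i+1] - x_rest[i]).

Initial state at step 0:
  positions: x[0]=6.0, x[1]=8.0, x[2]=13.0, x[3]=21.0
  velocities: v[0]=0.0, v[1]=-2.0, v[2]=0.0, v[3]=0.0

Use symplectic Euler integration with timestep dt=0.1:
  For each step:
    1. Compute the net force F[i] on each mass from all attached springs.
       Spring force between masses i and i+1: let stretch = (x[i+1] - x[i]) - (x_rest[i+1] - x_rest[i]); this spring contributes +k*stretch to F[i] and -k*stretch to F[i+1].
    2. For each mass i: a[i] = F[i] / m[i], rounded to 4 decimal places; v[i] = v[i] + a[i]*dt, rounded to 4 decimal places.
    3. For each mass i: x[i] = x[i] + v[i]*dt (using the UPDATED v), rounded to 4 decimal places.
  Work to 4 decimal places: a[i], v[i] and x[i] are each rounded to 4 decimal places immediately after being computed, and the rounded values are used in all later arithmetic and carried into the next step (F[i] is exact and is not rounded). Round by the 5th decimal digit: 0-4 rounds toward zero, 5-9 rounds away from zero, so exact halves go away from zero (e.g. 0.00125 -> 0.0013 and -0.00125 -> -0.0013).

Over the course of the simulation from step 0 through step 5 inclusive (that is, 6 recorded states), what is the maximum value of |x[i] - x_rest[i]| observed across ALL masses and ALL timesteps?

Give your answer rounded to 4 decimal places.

Answer: 2.2204

Derivation:
Step 0: x=[6.0000 8.0000 13.0000 21.0000] v=[0.0000 -2.0000 0.0000 0.0000]
Step 1: x=[5.9400 7.8600 13.0600 20.9400] v=[-0.6000 -1.4000 0.6000 -0.6000]
Step 2: x=[5.8184 7.7856 13.1736 20.8224] v=[-1.2160 -0.7440 1.1360 -1.1760]
Step 3: x=[5.6361 7.7796 13.3324 20.6518] v=[-1.8226 -0.0598 1.5882 -1.7058]
Step 4: x=[5.3967 7.8418 13.5266 20.4348] v=[-2.3939 0.6221 1.9415 -2.1697]
Step 5: x=[5.1062 7.9688 13.7452 20.1797] v=[-2.9049 1.2700 2.1862 -2.5513]
Max displacement = 2.2204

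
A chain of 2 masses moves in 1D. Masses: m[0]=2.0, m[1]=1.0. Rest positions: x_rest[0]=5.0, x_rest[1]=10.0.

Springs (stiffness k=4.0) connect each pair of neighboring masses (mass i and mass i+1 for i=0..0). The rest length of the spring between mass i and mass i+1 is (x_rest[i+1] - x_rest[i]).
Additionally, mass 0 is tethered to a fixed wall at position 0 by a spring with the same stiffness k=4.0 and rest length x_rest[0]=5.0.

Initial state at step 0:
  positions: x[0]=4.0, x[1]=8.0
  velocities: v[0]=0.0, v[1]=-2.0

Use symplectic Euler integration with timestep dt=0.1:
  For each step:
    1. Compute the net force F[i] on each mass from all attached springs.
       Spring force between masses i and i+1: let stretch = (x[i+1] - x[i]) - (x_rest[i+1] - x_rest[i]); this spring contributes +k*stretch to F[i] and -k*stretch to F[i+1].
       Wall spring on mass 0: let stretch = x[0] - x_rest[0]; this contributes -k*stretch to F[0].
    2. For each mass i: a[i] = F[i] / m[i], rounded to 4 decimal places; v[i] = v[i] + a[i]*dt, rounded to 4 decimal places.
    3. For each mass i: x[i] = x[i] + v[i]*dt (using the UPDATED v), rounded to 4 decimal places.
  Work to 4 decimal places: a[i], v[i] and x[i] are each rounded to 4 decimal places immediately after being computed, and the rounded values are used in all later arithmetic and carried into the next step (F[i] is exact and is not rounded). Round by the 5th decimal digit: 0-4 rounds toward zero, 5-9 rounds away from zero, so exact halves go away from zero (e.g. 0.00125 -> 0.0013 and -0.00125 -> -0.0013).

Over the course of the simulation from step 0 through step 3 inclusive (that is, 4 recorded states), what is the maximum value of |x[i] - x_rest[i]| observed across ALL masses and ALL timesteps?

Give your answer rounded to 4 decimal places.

Step 0: x=[4.0000 8.0000] v=[0.0000 -2.0000]
Step 1: x=[4.0000 7.8400] v=[0.0000 -1.6000]
Step 2: x=[3.9968 7.7264] v=[-0.0320 -1.1360]
Step 3: x=[3.9883 7.6636] v=[-0.0854 -0.6278]
Max displacement = 2.3364

Answer: 2.3364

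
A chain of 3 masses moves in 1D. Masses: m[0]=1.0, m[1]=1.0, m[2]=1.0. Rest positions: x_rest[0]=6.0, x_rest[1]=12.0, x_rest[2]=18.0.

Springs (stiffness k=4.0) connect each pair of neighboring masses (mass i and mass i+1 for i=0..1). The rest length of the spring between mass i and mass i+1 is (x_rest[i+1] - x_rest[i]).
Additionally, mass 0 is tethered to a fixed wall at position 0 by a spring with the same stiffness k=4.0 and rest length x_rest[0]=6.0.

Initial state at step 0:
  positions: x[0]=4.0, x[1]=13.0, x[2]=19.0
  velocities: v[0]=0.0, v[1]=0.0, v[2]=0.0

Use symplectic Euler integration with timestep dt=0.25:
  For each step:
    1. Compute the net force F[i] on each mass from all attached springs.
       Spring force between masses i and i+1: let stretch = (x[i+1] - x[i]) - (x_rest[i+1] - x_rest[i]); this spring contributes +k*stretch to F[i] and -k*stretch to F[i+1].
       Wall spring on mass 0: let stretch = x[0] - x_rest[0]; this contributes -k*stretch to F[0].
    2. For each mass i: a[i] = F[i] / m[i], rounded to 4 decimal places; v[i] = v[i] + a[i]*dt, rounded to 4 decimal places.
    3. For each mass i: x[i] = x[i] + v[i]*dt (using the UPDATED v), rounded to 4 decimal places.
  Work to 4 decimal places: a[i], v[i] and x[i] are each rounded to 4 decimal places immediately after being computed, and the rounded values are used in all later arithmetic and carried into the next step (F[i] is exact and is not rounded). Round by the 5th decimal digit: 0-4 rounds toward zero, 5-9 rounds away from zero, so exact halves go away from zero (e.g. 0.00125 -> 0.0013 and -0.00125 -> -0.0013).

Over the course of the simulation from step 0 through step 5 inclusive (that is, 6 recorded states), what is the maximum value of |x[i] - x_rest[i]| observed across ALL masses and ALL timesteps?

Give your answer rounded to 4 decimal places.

Step 0: x=[4.0000 13.0000 19.0000] v=[0.0000 0.0000 0.0000]
Step 1: x=[5.2500 12.2500 19.0000] v=[5.0000 -3.0000 0.0000]
Step 2: x=[6.9375 11.4375 18.8125] v=[6.7500 -3.2500 -0.7500]
Step 3: x=[8.0156 11.3438 18.2813] v=[4.3125 -0.3750 -2.1250]
Step 4: x=[7.9219 12.1524 17.5157] v=[-0.3749 3.2343 -3.0625]
Step 5: x=[6.9053 13.2442 16.9093] v=[-4.0663 4.3671 -2.4258]
Max displacement = 2.0156

Answer: 2.0156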